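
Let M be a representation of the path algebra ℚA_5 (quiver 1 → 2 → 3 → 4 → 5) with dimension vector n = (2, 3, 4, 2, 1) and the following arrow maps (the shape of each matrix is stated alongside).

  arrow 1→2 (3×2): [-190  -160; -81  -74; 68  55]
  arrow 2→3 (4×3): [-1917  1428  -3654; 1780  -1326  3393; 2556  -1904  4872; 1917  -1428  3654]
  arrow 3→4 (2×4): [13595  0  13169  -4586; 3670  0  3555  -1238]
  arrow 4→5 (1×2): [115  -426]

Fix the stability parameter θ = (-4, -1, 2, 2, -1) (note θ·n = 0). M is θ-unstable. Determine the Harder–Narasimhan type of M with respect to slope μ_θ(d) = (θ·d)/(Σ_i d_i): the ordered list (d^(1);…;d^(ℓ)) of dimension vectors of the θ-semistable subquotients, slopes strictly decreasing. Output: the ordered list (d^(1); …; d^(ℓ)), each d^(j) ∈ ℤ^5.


Via rank(M_{q-1}∘⋯∘M_p): M ≅ I[1,3], I[1,5], I[2,2], I[3,3], I[3,4].
μ_θ-semistable layers: μ^(1)=2; μ^(2)=1; μ^(3)=-1; μ^(4)=-4

((0, 0, 3, 1, 0); (0, 0, 1, 1, 1); (0, 3, 0, 0, 0); (2, 0, 0, 0, 0))


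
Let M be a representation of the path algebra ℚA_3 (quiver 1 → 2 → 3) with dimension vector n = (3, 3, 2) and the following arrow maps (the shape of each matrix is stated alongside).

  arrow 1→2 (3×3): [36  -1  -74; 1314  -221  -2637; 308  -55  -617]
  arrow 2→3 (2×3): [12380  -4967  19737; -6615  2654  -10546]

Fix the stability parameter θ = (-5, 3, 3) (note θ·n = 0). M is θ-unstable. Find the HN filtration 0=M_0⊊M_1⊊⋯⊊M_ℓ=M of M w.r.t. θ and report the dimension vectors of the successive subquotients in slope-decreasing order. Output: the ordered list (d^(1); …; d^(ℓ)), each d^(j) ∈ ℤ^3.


Barcode: M ≅ I[1,2], I[1,3]^2. HN layers by μ_θ (2 steps, strictly decreasing):
  μ^(1)=3; μ^(2)=-5

((0, 3, 2); (3, 0, 0))


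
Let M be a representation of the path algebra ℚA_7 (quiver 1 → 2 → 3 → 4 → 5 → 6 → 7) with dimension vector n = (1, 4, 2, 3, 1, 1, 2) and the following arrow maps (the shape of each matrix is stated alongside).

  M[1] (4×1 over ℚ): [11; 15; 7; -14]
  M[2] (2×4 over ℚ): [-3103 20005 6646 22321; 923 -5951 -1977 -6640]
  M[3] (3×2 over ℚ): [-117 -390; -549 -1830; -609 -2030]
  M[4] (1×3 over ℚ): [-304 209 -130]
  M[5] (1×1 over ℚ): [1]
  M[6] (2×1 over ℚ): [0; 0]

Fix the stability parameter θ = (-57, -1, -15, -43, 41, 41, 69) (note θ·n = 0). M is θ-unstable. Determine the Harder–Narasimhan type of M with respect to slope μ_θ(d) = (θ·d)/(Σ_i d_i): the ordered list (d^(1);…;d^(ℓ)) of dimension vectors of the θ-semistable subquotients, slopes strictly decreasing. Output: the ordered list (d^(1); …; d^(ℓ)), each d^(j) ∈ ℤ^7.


Via rank(M_{q-1}∘⋯∘M_p): M ≅ I[1,3], I[2,2]^2, I[2,6], I[4,4]^2, I[7,7]^2.
μ_θ-semistable layers: μ^(1)=69; μ^(2)=41; μ^(3)=-1; μ^(4)=-8; μ^(5)=-59/3; μ^(6)=-43; μ^(7)=-57

((0, 0, 0, 0, 0, 0, 2); (0, 0, 0, 0, 1, 1, 0); (0, 2, 0, 0, 0, 0, 0); (0, 1, 1, 0, 0, 0, 0); (0, 1, 1, 1, 0, 0, 0); (0, 0, 0, 2, 0, 0, 0); (1, 0, 0, 0, 0, 0, 0))


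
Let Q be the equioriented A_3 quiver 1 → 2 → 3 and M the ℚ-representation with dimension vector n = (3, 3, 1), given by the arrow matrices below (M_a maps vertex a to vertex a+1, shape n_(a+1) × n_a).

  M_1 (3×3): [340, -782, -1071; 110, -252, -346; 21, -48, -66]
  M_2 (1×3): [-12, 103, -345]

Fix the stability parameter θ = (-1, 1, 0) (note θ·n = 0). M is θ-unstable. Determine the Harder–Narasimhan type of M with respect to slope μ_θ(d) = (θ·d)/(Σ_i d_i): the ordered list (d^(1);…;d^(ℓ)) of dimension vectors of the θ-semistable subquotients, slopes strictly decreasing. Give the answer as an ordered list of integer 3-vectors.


Via rank(M_{q-1}∘⋯∘M_p): M ≅ I[1,1], I[1,2], I[1,3], I[2,2].
μ_θ-semistable layers: μ^(1)=1; μ^(2)=1/2; μ^(3)=-1

((0, 2, 0); (0, 1, 1); (3, 0, 0))


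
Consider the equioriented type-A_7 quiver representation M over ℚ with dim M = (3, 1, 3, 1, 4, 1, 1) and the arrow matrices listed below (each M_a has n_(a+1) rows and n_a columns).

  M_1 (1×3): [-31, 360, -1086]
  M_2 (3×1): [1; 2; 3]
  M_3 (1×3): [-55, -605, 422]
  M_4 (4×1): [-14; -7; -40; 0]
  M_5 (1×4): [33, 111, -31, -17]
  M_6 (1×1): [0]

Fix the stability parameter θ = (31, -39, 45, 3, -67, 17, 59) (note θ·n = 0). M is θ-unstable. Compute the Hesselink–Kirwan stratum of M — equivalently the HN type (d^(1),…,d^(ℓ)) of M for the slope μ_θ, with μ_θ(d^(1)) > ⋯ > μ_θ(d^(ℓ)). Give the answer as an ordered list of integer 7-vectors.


Barcode: M ≅ I[1,1]^2, I[1,6], I[3,3]^2, I[5,5]^3, I[7,7]. HN layers by μ_θ (6 steps, strictly decreasing):
  μ^(1)=59; μ^(2)=45; μ^(3)=31; μ^(4)=17; μ^(5)=-27/5; μ^(6)=-67

((0, 0, 0, 0, 0, 0, 1); (0, 0, 2, 0, 0, 0, 0); (2, 0, 0, 0, 0, 0, 0); (0, 0, 0, 0, 0, 1, 0); (1, 1, 1, 1, 1, 0, 0); (0, 0, 0, 0, 3, 0, 0))


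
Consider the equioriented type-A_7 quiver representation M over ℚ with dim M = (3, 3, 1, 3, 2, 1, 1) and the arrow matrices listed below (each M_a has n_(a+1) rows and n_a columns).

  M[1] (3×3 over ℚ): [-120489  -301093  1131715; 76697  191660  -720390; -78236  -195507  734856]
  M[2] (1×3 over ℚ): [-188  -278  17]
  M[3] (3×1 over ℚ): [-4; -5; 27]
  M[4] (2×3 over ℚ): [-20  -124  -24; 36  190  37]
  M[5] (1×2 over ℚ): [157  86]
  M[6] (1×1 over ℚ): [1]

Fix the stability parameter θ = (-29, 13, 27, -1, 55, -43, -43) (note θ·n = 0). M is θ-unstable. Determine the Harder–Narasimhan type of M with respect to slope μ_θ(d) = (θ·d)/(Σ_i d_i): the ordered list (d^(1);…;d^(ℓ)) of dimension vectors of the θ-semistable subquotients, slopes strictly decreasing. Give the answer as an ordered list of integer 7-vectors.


Via rank(M_{q-1}∘⋯∘M_p): M ≅ I[1,2]^2, I[1,7], I[4,4], I[4,5].
μ_θ-semistable layers: μ^(1)=55; μ^(2)=13; μ^(3)=4/3; μ^(4)=-1; μ^(5)=-29

((0, 0, 0, 0, 1, 0, 0); (0, 2, 0, 0, 0, 0, 0); (0, 1, 1, 1, 1, 1, 1); (0, 0, 0, 2, 0, 0, 0); (3, 0, 0, 0, 0, 0, 0))


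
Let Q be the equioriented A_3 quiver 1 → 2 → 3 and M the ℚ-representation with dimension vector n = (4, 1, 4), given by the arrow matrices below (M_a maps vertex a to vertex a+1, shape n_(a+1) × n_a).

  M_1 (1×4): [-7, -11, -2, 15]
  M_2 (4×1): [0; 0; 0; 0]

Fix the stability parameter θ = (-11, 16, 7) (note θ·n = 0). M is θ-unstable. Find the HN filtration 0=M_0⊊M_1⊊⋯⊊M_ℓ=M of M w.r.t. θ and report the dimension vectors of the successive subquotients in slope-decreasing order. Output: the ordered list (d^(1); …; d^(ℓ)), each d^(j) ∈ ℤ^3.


Barcode: M ≅ I[1,1]^3, I[1,2], I[3,3]^4. HN layers by μ_θ (3 steps, strictly decreasing):
  μ^(1)=16; μ^(2)=7; μ^(3)=-11

((0, 1, 0); (0, 0, 4); (4, 0, 0))


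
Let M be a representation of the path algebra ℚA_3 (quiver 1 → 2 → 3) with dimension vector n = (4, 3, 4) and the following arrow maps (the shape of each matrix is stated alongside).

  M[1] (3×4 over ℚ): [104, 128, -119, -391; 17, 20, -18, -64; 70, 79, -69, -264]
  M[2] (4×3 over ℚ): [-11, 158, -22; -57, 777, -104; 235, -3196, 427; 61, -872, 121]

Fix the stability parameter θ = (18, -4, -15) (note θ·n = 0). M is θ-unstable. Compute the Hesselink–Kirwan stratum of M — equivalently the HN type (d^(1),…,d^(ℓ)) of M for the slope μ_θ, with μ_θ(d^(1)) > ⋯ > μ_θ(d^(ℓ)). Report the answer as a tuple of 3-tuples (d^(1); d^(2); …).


Barcode: M ≅ I[1,1], I[1,3]^3, I[3,3]. HN layers by μ_θ (3 steps, strictly decreasing):
  μ^(1)=18; μ^(2)=-1/3; μ^(3)=-15

((1, 0, 0); (3, 3, 3); (0, 0, 1))


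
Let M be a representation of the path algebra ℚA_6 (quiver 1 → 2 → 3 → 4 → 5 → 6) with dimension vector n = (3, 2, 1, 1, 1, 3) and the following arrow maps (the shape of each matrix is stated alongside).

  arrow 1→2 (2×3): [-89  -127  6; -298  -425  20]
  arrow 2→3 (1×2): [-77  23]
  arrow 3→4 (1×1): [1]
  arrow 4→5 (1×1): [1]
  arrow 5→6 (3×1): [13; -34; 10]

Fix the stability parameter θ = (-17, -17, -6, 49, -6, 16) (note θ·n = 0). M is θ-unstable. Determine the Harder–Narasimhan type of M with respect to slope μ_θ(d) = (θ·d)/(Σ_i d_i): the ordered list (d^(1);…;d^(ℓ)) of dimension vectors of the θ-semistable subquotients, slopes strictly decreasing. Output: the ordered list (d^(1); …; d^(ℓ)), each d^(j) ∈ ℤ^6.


Via rank(M_{q-1}∘⋯∘M_p): M ≅ I[1,1], I[1,2], I[1,6], I[6,6]^2.
μ_θ-semistable layers: μ^(1)=59/3; μ^(2)=16; μ^(3)=-6; μ^(4)=-17

((0, 0, 0, 1, 1, 1); (0, 0, 0, 0, 0, 2); (0, 0, 1, 0, 0, 0); (3, 2, 0, 0, 0, 0))


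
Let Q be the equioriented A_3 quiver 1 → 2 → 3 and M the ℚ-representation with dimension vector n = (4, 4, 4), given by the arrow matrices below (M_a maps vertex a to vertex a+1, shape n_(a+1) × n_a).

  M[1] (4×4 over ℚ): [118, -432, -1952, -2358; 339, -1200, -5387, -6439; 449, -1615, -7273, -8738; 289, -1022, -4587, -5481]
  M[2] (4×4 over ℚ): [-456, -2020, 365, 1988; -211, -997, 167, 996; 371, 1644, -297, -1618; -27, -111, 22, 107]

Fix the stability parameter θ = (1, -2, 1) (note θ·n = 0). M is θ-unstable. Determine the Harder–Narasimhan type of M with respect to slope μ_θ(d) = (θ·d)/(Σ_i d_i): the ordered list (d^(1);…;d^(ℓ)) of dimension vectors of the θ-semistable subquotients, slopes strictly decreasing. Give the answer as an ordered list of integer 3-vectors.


Interval decomposition of M: I[1,3]^4.
HN type (ℓ=2): μ^(1)=1; μ^(2)=-1/2

((0, 0, 4); (4, 4, 0))


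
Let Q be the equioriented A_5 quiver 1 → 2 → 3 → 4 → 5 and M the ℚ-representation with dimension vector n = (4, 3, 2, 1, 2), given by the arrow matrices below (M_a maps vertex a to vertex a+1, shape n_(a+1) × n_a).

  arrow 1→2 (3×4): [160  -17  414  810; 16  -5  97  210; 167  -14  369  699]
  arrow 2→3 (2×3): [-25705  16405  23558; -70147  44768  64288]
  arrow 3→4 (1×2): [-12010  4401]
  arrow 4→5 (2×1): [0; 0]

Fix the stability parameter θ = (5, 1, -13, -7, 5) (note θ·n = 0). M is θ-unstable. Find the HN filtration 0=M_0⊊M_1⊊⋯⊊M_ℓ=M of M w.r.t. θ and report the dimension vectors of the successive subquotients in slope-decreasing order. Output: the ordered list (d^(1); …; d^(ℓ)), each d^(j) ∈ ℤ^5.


Interval decomposition of M: I[1,1], I[1,2], I[1,3], I[1,4], I[5,5]^2.
HN type (ℓ=4): μ^(1)=5; μ^(2)=3; μ^(3)=-7/3; μ^(4)=-7/2

((1, 0, 0, 0, 2); (1, 1, 0, 0, 0); (1, 1, 1, 0, 0); (1, 1, 1, 1, 0))


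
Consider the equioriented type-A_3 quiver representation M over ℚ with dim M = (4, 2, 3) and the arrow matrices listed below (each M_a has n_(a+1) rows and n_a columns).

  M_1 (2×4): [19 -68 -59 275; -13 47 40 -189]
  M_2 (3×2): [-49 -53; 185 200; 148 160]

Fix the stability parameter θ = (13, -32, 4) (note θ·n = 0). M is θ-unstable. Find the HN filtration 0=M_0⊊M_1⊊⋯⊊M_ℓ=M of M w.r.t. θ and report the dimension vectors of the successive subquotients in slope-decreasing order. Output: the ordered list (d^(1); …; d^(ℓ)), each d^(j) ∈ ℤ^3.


Barcode: M ≅ I[1,1]^2, I[1,3]^2, I[3,3]. HN layers by μ_θ (3 steps, strictly decreasing):
  μ^(1)=13; μ^(2)=4; μ^(3)=-19/2

((2, 0, 0); (0, 0, 3); (2, 2, 0))


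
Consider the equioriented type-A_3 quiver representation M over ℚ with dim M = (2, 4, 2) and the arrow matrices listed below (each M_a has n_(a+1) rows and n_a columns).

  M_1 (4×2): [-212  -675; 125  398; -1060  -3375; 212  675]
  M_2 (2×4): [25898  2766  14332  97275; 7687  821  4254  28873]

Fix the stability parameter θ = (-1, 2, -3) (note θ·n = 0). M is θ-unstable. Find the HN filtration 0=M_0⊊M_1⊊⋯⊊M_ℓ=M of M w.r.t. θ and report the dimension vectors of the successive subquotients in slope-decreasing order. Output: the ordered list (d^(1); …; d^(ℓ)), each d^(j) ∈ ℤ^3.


Interval decomposition of M: I[1,3]^2, I[2,2]^2.
HN type (ℓ=3): μ^(1)=2; μ^(2)=-1/2; μ^(3)=-1

((0, 2, 0); (0, 2, 2); (2, 0, 0))


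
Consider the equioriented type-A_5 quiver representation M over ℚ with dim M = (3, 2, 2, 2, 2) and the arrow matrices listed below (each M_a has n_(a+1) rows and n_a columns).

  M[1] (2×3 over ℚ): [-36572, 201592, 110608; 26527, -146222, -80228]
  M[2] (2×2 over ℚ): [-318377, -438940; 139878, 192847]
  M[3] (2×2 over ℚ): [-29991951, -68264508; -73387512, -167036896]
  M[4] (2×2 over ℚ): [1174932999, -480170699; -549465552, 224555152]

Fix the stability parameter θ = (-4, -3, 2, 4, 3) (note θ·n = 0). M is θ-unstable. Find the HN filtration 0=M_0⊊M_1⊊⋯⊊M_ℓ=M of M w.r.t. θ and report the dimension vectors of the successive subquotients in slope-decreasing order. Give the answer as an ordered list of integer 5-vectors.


Interval decomposition of M: I[1,1]^2, I[1,5], I[2,3], I[4,4], I[5,5].
HN type (ℓ=6): μ^(1)=4; μ^(2)=7/2; μ^(3)=3; μ^(4)=2; μ^(5)=-3; μ^(6)=-4

((0, 0, 0, 1, 0); (0, 0, 0, 1, 1); (0, 0, 0, 0, 1); (0, 0, 2, 0, 0); (0, 2, 0, 0, 0); (3, 0, 0, 0, 0))


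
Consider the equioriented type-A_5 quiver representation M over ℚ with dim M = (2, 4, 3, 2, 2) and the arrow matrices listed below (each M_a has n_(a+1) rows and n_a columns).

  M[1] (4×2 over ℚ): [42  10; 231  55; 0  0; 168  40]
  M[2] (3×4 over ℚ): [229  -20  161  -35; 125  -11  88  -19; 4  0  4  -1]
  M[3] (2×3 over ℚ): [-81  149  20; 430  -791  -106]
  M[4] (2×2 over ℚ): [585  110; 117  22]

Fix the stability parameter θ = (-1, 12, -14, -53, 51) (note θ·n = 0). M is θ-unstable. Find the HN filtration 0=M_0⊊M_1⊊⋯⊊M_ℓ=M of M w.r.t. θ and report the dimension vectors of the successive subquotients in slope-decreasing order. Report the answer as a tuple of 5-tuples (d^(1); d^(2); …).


Interval decomposition of M: I[1,1], I[1,5], I[2,2], I[2,3], I[2,4], I[5,5].
HN type (ℓ=5): μ^(1)=51; μ^(2)=12; μ^(3)=-1; μ^(4)=-14; μ^(5)=-55/3

((0, 0, 0, 0, 2); (0, 1, 0, 0, 0); (1, 1, 1, 0, 0); (1, 1, 1, 1, 0); (0, 1, 1, 1, 0))


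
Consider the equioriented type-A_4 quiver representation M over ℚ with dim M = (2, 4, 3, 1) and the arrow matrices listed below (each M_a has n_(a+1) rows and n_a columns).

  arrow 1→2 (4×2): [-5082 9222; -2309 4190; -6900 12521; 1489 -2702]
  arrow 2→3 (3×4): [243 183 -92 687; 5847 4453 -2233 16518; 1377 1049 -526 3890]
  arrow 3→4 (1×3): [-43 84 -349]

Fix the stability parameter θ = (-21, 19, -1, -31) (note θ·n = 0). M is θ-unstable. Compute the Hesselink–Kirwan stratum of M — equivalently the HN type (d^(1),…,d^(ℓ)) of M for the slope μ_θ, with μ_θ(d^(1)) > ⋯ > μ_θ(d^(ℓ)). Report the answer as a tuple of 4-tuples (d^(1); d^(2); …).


Via rank(M_{q-1}∘⋯∘M_p): M ≅ I[1,3], I[1,4], I[2,2], I[2,3].
μ_θ-semistable layers: μ^(1)=19; μ^(2)=9; μ^(3)=-13/3; μ^(4)=-21

((0, 1, 0, 0); (0, 2, 2, 0); (0, 1, 1, 1); (2, 0, 0, 0))


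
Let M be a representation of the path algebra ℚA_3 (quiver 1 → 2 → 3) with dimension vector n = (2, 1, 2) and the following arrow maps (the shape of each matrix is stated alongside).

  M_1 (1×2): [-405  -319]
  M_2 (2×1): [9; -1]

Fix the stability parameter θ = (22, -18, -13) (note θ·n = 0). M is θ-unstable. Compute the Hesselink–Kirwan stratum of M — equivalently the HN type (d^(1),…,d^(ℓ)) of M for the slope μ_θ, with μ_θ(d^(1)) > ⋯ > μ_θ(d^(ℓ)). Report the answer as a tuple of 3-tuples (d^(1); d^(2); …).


Interval decomposition of M: I[1,1], I[1,3], I[3,3].
HN type (ℓ=3): μ^(1)=22; μ^(2)=-3; μ^(3)=-13

((1, 0, 0); (1, 1, 1); (0, 0, 1))


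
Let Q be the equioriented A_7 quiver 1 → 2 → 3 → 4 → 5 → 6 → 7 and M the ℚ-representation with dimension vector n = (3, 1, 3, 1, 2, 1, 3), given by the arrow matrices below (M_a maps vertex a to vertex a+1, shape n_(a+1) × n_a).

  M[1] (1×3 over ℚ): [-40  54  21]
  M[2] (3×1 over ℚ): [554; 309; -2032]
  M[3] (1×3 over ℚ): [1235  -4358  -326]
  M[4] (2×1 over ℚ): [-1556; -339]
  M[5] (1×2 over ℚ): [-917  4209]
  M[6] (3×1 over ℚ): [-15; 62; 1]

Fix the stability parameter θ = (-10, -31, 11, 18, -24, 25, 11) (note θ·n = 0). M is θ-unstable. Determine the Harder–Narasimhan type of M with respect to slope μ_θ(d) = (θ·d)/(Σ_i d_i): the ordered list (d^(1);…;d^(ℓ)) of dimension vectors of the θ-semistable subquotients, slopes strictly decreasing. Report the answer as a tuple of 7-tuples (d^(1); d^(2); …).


Barcode: M ≅ I[1,1]^2, I[1,3], I[3,3], I[3,7], I[5,5], I[7,7]^2. HN layers by μ_θ (6 steps, strictly decreasing):
  μ^(1)=18; μ^(2)=11; μ^(3)=5/3; μ^(4)=-10; μ^(5)=-41/2; μ^(6)=-24

((0, 0, 0, 0, 0, 1, 1); (0, 0, 2, 0, 0, 0, 2); (0, 0, 1, 1, 1, 0, 0); (2, 0, 0, 0, 0, 0, 0); (1, 1, 0, 0, 0, 0, 0); (0, 0, 0, 0, 1, 0, 0))


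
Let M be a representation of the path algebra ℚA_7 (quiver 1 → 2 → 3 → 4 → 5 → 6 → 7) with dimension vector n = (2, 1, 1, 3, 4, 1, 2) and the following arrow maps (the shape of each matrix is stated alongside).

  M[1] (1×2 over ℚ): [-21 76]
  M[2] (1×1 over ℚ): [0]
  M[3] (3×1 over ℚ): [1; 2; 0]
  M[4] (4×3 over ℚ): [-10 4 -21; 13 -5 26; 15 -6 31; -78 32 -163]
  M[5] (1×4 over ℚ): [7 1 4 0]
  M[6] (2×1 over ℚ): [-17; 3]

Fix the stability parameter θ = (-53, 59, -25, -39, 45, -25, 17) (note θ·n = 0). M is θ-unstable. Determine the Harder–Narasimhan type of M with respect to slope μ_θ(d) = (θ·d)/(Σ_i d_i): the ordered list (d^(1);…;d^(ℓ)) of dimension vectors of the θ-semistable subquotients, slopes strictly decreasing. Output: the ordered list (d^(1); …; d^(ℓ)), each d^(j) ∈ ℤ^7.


Via rank(M_{q-1}∘⋯∘M_p): M ≅ I[1,1], I[1,2], I[3,7], I[4,5]^2, I[5,5], I[7,7].
μ_θ-semistable layers: μ^(1)=59; μ^(2)=45; μ^(3)=17; μ^(4)=10; μ^(5)=-32; μ^(6)=-39; μ^(7)=-53

((0, 1, 0, 0, 0, 0, 0); (0, 0, 0, 0, 3, 0, 0); (0, 0, 0, 0, 0, 0, 2); (0, 0, 0, 0, 1, 1, 0); (0, 0, 1, 1, 0, 0, 0); (0, 0, 0, 2, 0, 0, 0); (2, 0, 0, 0, 0, 0, 0))


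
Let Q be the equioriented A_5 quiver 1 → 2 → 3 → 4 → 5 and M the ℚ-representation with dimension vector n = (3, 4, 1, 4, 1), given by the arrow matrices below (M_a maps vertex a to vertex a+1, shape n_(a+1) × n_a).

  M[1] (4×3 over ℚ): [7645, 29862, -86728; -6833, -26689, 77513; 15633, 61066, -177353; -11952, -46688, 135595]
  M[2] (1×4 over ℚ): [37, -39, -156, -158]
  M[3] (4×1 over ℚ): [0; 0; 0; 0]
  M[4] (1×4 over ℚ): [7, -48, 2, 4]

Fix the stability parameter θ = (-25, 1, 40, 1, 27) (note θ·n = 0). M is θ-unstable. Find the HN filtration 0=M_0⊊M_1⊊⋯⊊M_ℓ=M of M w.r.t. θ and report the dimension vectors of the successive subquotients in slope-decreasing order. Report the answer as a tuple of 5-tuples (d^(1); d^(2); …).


Via rank(M_{q-1}∘⋯∘M_p): M ≅ I[1,2]^2, I[1,3], I[2,2], I[4,4]^3, I[4,5].
μ_θ-semistable layers: μ^(1)=40; μ^(2)=27; μ^(3)=1; μ^(4)=-25

((0, 0, 1, 0, 0); (0, 0, 0, 0, 1); (0, 4, 0, 4, 0); (3, 0, 0, 0, 0))


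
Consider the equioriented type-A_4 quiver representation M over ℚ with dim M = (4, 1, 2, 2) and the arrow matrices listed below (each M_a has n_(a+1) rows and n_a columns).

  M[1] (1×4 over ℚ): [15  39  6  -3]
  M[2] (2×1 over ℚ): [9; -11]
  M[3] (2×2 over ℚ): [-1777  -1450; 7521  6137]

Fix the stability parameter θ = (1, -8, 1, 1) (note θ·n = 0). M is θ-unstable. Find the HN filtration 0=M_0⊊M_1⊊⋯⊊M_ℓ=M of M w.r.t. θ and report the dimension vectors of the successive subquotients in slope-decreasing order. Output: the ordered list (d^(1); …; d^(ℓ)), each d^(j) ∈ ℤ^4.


Barcode: M ≅ I[1,1]^3, I[1,4], I[3,4]. HN layers by μ_θ (2 steps, strictly decreasing):
  μ^(1)=1; μ^(2)=-7/2

((3, 0, 2, 2); (1, 1, 0, 0))


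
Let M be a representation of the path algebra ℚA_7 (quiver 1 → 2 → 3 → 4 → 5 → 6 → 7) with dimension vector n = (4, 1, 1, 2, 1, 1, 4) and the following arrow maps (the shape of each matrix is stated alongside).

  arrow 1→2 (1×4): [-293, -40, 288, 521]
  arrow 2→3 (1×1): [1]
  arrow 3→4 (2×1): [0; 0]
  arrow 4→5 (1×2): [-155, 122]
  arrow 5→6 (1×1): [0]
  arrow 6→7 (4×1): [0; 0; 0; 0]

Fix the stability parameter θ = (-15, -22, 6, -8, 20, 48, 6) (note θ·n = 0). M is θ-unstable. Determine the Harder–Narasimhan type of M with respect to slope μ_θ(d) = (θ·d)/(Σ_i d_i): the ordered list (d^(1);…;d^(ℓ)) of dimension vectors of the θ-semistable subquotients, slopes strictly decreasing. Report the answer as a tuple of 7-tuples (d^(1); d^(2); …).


Barcode: M ≅ I[1,1]^3, I[1,3], I[4,4], I[4,5], I[6,6], I[7,7]^4. HN layers by μ_θ (6 steps, strictly decreasing):
  μ^(1)=48; μ^(2)=20; μ^(3)=6; μ^(4)=-8; μ^(5)=-15; μ^(6)=-37/2

((0, 0, 0, 0, 0, 1, 0); (0, 0, 0, 0, 1, 0, 0); (0, 0, 1, 0, 0, 0, 4); (0, 0, 0, 2, 0, 0, 0); (3, 0, 0, 0, 0, 0, 0); (1, 1, 0, 0, 0, 0, 0))


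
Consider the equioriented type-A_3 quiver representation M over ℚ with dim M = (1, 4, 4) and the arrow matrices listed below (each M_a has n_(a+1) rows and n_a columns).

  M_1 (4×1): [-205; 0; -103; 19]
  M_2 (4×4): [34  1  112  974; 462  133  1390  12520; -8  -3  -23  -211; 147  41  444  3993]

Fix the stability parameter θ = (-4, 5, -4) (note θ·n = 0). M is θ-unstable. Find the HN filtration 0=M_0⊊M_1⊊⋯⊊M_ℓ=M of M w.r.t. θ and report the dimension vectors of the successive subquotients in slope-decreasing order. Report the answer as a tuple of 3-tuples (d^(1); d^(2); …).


Via rank(M_{q-1}∘⋯∘M_p): M ≅ I[1,2], I[2,3]^3, I[3,3].
μ_θ-semistable layers: μ^(1)=5; μ^(2)=1/2; μ^(3)=-4

((0, 1, 0); (0, 3, 3); (1, 0, 1))


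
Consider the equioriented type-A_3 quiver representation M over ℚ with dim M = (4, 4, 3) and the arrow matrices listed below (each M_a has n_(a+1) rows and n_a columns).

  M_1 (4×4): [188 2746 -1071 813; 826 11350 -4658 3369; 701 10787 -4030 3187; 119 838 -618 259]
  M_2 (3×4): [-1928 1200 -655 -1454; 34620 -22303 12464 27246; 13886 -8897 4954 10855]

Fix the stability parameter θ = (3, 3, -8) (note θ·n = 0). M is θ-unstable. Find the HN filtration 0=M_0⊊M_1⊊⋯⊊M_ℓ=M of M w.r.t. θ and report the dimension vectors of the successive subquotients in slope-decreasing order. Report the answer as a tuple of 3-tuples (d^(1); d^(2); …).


Barcode: M ≅ I[1,2], I[1,3]^3. HN layers by μ_θ (2 steps, strictly decreasing):
  μ^(1)=3; μ^(2)=-2/3

((1, 1, 0); (3, 3, 3))


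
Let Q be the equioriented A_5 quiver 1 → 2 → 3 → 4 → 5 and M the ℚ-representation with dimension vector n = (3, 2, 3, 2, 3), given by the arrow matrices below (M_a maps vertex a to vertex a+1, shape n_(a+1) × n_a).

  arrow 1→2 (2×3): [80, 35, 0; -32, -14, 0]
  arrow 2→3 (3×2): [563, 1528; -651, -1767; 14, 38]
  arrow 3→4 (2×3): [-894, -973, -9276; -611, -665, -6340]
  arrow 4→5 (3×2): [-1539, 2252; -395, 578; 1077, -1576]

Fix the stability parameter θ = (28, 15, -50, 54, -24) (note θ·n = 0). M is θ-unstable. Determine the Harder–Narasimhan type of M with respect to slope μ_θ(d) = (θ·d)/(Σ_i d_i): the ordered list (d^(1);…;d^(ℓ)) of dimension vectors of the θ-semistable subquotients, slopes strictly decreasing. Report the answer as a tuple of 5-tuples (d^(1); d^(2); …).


Barcode: M ≅ I[1,1]^2, I[1,5], I[2,5], I[3,3], I[5,5]. HN layers by μ_θ (6 steps, strictly decreasing):
  μ^(1)=28; μ^(2)=15; μ^(3)=-7/3; μ^(4)=-35/2; μ^(5)=-24; μ^(6)=-50

((2, 0, 0, 0, 0); (0, 0, 0, 2, 2); (1, 1, 1, 0, 0); (0, 1, 1, 0, 0); (0, 0, 0, 0, 1); (0, 0, 1, 0, 0))


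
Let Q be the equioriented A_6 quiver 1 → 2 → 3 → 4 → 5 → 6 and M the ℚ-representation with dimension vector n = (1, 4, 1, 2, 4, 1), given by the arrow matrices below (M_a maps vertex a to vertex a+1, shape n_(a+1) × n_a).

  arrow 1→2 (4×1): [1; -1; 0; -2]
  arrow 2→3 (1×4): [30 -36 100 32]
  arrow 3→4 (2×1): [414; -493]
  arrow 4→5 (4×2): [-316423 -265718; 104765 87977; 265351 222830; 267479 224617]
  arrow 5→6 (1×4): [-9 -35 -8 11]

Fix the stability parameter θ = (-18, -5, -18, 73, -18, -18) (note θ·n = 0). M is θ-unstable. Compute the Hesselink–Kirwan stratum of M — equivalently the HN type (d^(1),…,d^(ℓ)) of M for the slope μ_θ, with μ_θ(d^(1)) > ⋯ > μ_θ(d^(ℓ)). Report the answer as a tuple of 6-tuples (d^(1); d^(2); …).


Barcode: M ≅ I[1,5], I[2,2]^3, I[4,6], I[5,5]^2. HN layers by μ_θ (5 steps, strictly decreasing):
  μ^(1)=55/2; μ^(2)=37/3; μ^(3)=-5; μ^(4)=-23/2; μ^(5)=-18

((0, 0, 0, 1, 1, 0); (0, 0, 0, 1, 1, 1); (0, 3, 0, 0, 0, 0); (0, 1, 1, 0, 0, 0); (1, 0, 0, 0, 2, 0))


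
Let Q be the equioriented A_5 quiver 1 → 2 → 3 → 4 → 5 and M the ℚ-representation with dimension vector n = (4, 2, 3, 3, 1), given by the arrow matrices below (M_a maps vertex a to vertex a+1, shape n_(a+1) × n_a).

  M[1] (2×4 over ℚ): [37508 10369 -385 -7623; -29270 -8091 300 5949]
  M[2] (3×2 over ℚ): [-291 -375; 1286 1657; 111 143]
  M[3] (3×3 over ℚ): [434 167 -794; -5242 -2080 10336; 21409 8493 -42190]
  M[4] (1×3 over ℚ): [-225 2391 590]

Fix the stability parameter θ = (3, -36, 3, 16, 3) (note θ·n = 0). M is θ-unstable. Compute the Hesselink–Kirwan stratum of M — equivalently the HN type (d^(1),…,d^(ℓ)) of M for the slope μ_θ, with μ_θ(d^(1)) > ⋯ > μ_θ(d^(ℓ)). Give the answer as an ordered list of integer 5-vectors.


Barcode: M ≅ I[1,1]^2, I[1,4], I[1,5], I[3,3], I[4,4]. HN layers by μ_θ (4 steps, strictly decreasing):
  μ^(1)=16; μ^(2)=19/2; μ^(3)=3; μ^(4)=-33/2

((0, 0, 0, 2, 0); (0, 0, 0, 1, 1); (2, 0, 3, 0, 0); (2, 2, 0, 0, 0))


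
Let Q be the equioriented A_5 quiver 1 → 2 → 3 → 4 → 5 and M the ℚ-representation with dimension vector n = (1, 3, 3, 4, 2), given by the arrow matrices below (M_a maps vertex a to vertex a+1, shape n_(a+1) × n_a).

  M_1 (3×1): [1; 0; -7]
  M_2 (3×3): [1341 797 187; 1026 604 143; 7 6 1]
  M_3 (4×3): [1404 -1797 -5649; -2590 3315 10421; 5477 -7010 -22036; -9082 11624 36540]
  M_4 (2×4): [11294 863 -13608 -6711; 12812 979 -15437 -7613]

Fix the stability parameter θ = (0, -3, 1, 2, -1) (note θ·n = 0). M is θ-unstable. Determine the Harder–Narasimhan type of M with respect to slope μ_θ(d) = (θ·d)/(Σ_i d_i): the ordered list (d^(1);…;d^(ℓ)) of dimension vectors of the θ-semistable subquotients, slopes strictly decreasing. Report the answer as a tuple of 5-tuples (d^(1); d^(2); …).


Interval decomposition of M: I[1,5], I[2,4], I[2,5], I[4,4].
HN type (ℓ=5): μ^(1)=2; μ^(2)=1; μ^(3)=2/3; μ^(4)=-3/2; μ^(5)=-3

((0, 0, 0, 2, 0); (0, 0, 1, 0, 0); (0, 0, 2, 2, 2); (1, 1, 0, 0, 0); (0, 2, 0, 0, 0))


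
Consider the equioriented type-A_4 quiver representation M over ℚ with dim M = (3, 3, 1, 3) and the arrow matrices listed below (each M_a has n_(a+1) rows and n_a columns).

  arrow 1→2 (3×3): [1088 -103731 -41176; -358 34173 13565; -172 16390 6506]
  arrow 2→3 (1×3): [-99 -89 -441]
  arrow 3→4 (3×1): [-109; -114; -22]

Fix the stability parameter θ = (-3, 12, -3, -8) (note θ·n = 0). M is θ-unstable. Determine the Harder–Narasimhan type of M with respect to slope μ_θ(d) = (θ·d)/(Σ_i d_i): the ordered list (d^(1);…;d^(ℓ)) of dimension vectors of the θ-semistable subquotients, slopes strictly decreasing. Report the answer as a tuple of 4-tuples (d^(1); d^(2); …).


Via rank(M_{q-1}∘⋯∘M_p): M ≅ I[1,1], I[1,2], I[1,4], I[2,2], I[4,4]^2.
μ_θ-semistable layers: μ^(1)=12; μ^(2)=1/3; μ^(3)=-3; μ^(4)=-8

((0, 2, 0, 0); (0, 1, 1, 1); (3, 0, 0, 0); (0, 0, 0, 2))


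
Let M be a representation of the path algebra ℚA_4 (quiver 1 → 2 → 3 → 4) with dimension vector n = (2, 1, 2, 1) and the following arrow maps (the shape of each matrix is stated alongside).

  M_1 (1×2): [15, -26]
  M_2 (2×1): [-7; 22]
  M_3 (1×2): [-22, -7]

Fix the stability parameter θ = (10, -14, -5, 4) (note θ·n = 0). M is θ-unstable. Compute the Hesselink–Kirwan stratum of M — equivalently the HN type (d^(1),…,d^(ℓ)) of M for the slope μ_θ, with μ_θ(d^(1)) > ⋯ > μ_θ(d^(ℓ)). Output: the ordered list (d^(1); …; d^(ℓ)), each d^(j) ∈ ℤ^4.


Interval decomposition of M: I[1,1], I[1,3], I[3,4].
HN type (ℓ=4): μ^(1)=10; μ^(2)=4; μ^(3)=-3; μ^(4)=-5

((1, 0, 0, 0); (0, 0, 0, 1); (1, 1, 1, 0); (0, 0, 1, 0))


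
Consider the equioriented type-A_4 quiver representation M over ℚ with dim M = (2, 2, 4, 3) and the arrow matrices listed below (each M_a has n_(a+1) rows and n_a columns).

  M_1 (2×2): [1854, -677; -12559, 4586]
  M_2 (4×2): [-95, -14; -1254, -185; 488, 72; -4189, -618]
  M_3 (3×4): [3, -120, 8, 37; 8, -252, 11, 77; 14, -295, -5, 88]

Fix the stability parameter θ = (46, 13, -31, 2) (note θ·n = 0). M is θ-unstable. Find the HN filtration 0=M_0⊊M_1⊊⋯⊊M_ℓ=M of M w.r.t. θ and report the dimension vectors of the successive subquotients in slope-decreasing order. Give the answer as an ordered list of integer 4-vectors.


Barcode: M ≅ I[1,4]^2, I[3,3], I[3,4]. HN layers by μ_θ (3 steps, strictly decreasing):
  μ^(1)=15/2; μ^(2)=2; μ^(3)=-31

((2, 2, 2, 2); (0, 0, 0, 1); (0, 0, 2, 0))


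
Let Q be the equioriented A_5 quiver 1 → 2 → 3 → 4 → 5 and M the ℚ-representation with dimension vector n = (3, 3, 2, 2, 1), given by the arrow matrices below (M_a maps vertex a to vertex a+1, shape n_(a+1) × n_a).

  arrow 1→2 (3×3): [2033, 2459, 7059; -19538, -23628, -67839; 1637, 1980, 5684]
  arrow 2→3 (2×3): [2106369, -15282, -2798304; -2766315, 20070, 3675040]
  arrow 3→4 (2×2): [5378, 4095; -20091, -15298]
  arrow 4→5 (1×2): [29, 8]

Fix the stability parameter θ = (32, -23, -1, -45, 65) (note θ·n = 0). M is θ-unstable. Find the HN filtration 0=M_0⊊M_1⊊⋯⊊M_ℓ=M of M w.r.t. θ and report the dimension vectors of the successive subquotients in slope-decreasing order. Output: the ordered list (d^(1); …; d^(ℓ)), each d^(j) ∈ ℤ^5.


Barcode: M ≅ I[1,2]^2, I[1,5], I[3,4]. HN layers by μ_θ (4 steps, strictly decreasing):
  μ^(1)=65; μ^(2)=9/2; μ^(3)=-37/4; μ^(4)=-23

((0, 0, 0, 0, 1); (2, 2, 0, 0, 0); (1, 1, 1, 1, 0); (0, 0, 1, 1, 0))


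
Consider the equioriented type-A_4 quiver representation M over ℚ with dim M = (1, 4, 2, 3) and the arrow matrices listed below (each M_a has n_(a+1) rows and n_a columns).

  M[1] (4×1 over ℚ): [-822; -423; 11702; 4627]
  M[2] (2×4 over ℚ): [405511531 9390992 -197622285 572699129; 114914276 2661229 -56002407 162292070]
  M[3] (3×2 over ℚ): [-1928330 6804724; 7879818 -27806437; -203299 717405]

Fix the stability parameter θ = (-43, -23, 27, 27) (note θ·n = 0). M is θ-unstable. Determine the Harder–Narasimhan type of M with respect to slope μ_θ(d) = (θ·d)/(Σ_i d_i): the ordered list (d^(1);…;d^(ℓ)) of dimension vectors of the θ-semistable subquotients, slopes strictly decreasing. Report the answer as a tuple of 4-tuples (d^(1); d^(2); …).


Interval decomposition of M: I[1,4], I[2,2]^2, I[2,4], I[4,4].
HN type (ℓ=3): μ^(1)=27; μ^(2)=-23; μ^(3)=-43

((0, 0, 2, 3); (0, 4, 0, 0); (1, 0, 0, 0))


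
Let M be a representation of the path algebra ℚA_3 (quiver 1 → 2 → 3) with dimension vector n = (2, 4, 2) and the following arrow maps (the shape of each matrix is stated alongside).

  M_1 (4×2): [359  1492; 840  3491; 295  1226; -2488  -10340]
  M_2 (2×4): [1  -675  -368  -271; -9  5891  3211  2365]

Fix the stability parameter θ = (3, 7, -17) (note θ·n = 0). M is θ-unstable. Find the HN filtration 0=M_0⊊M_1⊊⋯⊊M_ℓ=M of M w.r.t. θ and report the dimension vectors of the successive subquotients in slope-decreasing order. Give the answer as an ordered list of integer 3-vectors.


Via rank(M_{q-1}∘⋯∘M_p): M ≅ I[1,3]^2, I[2,2]^2.
μ_θ-semistable layers: μ^(1)=7; μ^(2)=-7/3

((0, 2, 0); (2, 2, 2))


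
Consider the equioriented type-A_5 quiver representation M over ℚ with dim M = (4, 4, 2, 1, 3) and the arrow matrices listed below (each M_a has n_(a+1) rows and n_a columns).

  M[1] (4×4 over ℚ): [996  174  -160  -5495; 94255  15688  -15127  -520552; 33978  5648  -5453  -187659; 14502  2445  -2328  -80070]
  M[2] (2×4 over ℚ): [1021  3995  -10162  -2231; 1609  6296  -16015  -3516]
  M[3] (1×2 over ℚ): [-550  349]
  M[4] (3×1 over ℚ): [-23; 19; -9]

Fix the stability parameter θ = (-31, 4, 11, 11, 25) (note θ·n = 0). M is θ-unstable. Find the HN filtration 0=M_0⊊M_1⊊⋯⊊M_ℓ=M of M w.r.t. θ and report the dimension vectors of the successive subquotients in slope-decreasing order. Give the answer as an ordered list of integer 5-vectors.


Via rank(M_{q-1}∘⋯∘M_p): M ≅ I[1,2]^2, I[1,3], I[1,5], I[5,5]^2.
μ_θ-semistable layers: μ^(1)=25; μ^(2)=11; μ^(3)=4; μ^(4)=-31

((0, 0, 0, 0, 3); (0, 0, 2, 1, 0); (0, 4, 0, 0, 0); (4, 0, 0, 0, 0))


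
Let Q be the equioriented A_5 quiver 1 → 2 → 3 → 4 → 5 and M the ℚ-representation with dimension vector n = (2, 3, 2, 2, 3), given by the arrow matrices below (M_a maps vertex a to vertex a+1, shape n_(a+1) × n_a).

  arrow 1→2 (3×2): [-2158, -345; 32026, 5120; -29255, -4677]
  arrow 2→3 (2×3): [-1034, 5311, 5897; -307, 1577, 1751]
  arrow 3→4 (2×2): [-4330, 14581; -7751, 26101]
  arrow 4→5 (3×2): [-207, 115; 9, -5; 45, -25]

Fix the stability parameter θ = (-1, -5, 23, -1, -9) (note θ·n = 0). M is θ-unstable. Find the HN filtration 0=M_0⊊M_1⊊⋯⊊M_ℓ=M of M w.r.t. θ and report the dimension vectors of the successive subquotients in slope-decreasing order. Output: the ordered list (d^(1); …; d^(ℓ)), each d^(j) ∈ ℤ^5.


Interval decomposition of M: I[1,4], I[1,5], I[2,2], I[5,5]^2.
HN type (ℓ=5): μ^(1)=11; μ^(2)=13/3; μ^(3)=-3; μ^(4)=-5; μ^(5)=-9

((0, 0, 1, 1, 0); (0, 0, 1, 1, 1); (2, 2, 0, 0, 0); (0, 1, 0, 0, 0); (0, 0, 0, 0, 2))


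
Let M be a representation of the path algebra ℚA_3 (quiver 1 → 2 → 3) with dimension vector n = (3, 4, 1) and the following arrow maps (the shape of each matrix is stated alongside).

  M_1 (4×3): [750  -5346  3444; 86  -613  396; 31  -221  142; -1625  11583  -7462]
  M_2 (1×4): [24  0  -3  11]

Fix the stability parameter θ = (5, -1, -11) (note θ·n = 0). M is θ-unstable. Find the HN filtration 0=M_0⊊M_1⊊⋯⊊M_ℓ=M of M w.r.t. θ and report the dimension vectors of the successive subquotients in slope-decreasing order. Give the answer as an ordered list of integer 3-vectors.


Barcode: M ≅ I[1,2]^2, I[1,3], I[2,2]. HN layers by μ_θ (3 steps, strictly decreasing):
  μ^(1)=2; μ^(2)=-1; μ^(3)=-7/3

((2, 2, 0); (0, 1, 0); (1, 1, 1))


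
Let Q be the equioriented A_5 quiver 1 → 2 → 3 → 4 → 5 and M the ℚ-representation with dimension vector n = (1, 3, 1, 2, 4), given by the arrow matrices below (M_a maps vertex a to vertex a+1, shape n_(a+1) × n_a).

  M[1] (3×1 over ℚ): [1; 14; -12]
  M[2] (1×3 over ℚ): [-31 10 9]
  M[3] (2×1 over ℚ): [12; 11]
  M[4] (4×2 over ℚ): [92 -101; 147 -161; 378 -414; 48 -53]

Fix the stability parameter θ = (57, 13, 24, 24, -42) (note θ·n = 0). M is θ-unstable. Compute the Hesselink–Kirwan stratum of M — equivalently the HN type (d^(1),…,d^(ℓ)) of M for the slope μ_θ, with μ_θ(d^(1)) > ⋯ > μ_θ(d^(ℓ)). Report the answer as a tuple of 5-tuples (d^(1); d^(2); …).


Via rank(M_{q-1}∘⋯∘M_p): M ≅ I[1,5], I[2,2]^2, I[4,5], I[5,5]^2.
μ_θ-semistable layers: μ^(1)=76/5; μ^(2)=13; μ^(3)=-9; μ^(4)=-42

((1, 1, 1, 1, 1); (0, 2, 0, 0, 0); (0, 0, 0, 1, 1); (0, 0, 0, 0, 2))


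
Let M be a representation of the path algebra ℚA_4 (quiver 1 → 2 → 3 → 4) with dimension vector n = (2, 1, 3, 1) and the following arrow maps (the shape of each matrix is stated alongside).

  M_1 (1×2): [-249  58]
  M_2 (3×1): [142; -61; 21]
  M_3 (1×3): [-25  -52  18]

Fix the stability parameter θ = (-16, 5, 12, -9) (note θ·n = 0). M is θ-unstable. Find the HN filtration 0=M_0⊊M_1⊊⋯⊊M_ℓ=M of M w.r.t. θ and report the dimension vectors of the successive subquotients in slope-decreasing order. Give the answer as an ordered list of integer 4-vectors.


Via rank(M_{q-1}∘⋯∘M_p): M ≅ I[1,1], I[1,3], I[3,3], I[3,4].
μ_θ-semistable layers: μ^(1)=12; μ^(2)=5; μ^(3)=3/2; μ^(4)=-16

((0, 0, 2, 0); (0, 1, 0, 0); (0, 0, 1, 1); (2, 0, 0, 0))


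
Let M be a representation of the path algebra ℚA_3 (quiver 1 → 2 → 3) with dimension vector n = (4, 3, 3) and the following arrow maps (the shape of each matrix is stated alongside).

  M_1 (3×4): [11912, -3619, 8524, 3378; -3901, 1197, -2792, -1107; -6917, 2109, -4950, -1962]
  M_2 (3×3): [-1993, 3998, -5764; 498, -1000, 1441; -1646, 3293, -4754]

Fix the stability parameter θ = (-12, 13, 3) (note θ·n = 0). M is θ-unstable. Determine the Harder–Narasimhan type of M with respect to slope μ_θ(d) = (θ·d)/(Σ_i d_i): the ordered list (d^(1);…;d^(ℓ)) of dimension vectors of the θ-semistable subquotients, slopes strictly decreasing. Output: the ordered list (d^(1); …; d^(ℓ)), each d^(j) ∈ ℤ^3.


Barcode: M ≅ I[1,1], I[1,3]^3. HN layers by μ_θ (2 steps, strictly decreasing):
  μ^(1)=8; μ^(2)=-12

((0, 3, 3); (4, 0, 0))


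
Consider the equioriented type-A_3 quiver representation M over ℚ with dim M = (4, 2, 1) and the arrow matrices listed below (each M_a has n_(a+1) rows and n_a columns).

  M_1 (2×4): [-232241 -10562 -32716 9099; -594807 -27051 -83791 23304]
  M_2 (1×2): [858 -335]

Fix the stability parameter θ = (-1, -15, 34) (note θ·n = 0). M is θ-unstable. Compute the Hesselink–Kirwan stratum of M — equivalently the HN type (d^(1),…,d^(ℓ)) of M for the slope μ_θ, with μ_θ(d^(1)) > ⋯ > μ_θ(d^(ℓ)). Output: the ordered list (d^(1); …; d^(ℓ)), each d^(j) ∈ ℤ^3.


Barcode: M ≅ I[1,1]^2, I[1,2], I[1,3]. HN layers by μ_θ (3 steps, strictly decreasing):
  μ^(1)=34; μ^(2)=-1; μ^(3)=-8

((0, 0, 1); (2, 0, 0); (2, 2, 0))


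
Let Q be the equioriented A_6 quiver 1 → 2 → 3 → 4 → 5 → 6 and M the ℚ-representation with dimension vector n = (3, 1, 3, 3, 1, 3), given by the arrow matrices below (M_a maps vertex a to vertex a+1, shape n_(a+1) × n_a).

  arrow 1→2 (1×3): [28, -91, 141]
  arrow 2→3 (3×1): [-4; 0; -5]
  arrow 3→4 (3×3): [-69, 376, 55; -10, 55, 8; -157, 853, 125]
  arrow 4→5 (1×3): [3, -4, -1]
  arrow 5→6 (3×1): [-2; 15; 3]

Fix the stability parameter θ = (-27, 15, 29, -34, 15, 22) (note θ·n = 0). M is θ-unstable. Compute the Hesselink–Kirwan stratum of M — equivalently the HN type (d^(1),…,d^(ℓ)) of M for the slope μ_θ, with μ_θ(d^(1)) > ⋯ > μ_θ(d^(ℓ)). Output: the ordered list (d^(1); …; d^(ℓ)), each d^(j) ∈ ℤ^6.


Interval decomposition of M: I[1,1]^2, I[1,4], I[3,3], I[3,6], I[4,4], I[6,6]^2.
HN type (ℓ=7): μ^(1)=29; μ^(2)=22; μ^(3)=15; μ^(4)=10/3; μ^(5)=-5/2; μ^(6)=-27; μ^(7)=-34

((0, 0, 1, 0, 0, 0); (0, 0, 0, 0, 0, 3); (0, 0, 0, 0, 1, 0); (0, 1, 1, 1, 0, 0); (0, 0, 1, 1, 0, 0); (3, 0, 0, 0, 0, 0); (0, 0, 0, 1, 0, 0))


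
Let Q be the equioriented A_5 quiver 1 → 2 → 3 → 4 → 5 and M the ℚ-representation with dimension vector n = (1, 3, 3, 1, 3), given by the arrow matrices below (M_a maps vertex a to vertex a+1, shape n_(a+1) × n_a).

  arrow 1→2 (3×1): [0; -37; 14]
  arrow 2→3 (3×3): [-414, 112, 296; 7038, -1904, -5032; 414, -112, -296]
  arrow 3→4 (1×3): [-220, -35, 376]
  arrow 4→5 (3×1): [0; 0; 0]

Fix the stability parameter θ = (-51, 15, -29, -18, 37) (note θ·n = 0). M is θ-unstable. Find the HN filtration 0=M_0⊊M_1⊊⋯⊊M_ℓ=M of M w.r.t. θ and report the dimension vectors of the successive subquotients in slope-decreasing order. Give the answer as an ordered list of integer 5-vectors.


Via rank(M_{q-1}∘⋯∘M_p): M ≅ I[1,2], I[2,2], I[2,4], I[3,3]^2, I[5,5]^3.
μ_θ-semistable layers: μ^(1)=37; μ^(2)=15; μ^(3)=-32/3; μ^(4)=-29; μ^(5)=-51

((0, 0, 0, 0, 3); (0, 2, 0, 0, 0); (0, 1, 1, 1, 0); (0, 0, 2, 0, 0); (1, 0, 0, 0, 0))


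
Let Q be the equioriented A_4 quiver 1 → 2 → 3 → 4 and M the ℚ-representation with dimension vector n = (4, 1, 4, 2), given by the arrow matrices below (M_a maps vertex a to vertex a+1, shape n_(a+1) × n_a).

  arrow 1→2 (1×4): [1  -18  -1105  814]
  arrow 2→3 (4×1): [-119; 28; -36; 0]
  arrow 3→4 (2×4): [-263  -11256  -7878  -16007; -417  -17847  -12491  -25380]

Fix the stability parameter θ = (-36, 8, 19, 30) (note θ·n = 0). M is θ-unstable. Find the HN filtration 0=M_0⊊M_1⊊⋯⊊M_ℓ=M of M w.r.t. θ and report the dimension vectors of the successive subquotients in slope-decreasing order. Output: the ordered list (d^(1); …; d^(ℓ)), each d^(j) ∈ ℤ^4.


Barcode: M ≅ I[1,1]^3, I[1,4], I[3,3]^2, I[3,4]. HN layers by μ_θ (4 steps, strictly decreasing):
  μ^(1)=30; μ^(2)=19; μ^(3)=8; μ^(4)=-36

((0, 0, 0, 2); (0, 0, 4, 0); (0, 1, 0, 0); (4, 0, 0, 0))
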